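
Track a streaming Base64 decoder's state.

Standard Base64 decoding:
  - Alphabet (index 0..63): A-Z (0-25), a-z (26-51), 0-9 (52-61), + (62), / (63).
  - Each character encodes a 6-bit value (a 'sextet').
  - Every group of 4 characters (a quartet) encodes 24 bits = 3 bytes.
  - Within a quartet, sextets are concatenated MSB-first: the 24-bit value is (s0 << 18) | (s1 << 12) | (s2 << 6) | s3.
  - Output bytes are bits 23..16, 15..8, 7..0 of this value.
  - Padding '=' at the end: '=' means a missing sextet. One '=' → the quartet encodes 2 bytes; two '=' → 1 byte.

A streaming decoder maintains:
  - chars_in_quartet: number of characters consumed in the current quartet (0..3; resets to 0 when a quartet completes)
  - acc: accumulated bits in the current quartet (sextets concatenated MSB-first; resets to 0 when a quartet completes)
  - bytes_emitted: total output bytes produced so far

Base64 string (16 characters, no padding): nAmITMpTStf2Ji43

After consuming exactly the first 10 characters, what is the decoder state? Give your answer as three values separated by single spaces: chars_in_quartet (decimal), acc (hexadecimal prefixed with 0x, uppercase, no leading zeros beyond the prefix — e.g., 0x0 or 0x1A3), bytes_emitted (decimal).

Answer: 2 0x4AD 6

Derivation:
After char 0 ('n'=39): chars_in_quartet=1 acc=0x27 bytes_emitted=0
After char 1 ('A'=0): chars_in_quartet=2 acc=0x9C0 bytes_emitted=0
After char 2 ('m'=38): chars_in_quartet=3 acc=0x27026 bytes_emitted=0
After char 3 ('I'=8): chars_in_quartet=4 acc=0x9C0988 -> emit 9C 09 88, reset; bytes_emitted=3
After char 4 ('T'=19): chars_in_quartet=1 acc=0x13 bytes_emitted=3
After char 5 ('M'=12): chars_in_quartet=2 acc=0x4CC bytes_emitted=3
After char 6 ('p'=41): chars_in_quartet=3 acc=0x13329 bytes_emitted=3
After char 7 ('T'=19): chars_in_quartet=4 acc=0x4CCA53 -> emit 4C CA 53, reset; bytes_emitted=6
After char 8 ('S'=18): chars_in_quartet=1 acc=0x12 bytes_emitted=6
After char 9 ('t'=45): chars_in_quartet=2 acc=0x4AD bytes_emitted=6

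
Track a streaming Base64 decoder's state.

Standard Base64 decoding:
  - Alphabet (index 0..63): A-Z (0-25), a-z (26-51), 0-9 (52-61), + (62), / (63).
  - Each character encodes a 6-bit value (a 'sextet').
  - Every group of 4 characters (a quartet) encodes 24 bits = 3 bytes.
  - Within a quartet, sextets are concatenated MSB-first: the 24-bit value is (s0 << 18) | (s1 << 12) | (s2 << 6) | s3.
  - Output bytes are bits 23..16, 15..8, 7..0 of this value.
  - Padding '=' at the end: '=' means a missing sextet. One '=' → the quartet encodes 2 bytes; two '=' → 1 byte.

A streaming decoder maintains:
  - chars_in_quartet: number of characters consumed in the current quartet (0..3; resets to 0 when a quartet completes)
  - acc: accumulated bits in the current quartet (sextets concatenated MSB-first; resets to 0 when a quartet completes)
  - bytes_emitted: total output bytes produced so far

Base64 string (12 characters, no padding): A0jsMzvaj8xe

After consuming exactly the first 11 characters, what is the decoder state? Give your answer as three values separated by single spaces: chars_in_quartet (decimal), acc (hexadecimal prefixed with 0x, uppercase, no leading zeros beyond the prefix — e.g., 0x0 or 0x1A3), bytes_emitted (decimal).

After char 0 ('A'=0): chars_in_quartet=1 acc=0x0 bytes_emitted=0
After char 1 ('0'=52): chars_in_quartet=2 acc=0x34 bytes_emitted=0
After char 2 ('j'=35): chars_in_quartet=3 acc=0xD23 bytes_emitted=0
After char 3 ('s'=44): chars_in_quartet=4 acc=0x348EC -> emit 03 48 EC, reset; bytes_emitted=3
After char 4 ('M'=12): chars_in_quartet=1 acc=0xC bytes_emitted=3
After char 5 ('z'=51): chars_in_quartet=2 acc=0x333 bytes_emitted=3
After char 6 ('v'=47): chars_in_quartet=3 acc=0xCCEF bytes_emitted=3
After char 7 ('a'=26): chars_in_quartet=4 acc=0x333BDA -> emit 33 3B DA, reset; bytes_emitted=6
After char 8 ('j'=35): chars_in_quartet=1 acc=0x23 bytes_emitted=6
After char 9 ('8'=60): chars_in_quartet=2 acc=0x8FC bytes_emitted=6
After char 10 ('x'=49): chars_in_quartet=3 acc=0x23F31 bytes_emitted=6

Answer: 3 0x23F31 6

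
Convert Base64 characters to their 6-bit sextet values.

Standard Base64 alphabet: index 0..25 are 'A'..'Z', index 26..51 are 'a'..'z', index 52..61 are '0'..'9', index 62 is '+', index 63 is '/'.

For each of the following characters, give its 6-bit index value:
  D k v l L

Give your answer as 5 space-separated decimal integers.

Answer: 3 36 47 37 11

Derivation:
'D': A..Z range, ord('D') − ord('A') = 3
'k': a..z range, 26 + ord('k') − ord('a') = 36
'v': a..z range, 26 + ord('v') − ord('a') = 47
'l': a..z range, 26 + ord('l') − ord('a') = 37
'L': A..Z range, ord('L') − ord('A') = 11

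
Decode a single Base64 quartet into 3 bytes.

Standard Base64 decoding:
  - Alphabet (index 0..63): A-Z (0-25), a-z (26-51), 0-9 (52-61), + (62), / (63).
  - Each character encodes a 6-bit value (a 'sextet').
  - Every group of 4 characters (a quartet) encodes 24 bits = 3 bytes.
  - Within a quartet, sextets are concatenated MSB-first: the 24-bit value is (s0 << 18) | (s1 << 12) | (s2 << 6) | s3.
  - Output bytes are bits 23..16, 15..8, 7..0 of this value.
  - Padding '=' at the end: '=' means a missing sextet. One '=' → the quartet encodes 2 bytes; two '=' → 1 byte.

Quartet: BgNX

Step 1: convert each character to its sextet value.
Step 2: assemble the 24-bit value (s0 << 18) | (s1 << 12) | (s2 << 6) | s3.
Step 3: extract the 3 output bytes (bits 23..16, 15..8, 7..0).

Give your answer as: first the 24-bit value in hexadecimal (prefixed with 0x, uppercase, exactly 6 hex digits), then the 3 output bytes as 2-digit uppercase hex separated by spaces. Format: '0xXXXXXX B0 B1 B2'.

Answer: 0x060357 06 03 57

Derivation:
Sextets: B=1, g=32, N=13, X=23
24-bit: (1<<18) | (32<<12) | (13<<6) | 23
      = 0x040000 | 0x020000 | 0x000340 | 0x000017
      = 0x060357
Bytes: (v>>16)&0xFF=06, (v>>8)&0xFF=03, v&0xFF=57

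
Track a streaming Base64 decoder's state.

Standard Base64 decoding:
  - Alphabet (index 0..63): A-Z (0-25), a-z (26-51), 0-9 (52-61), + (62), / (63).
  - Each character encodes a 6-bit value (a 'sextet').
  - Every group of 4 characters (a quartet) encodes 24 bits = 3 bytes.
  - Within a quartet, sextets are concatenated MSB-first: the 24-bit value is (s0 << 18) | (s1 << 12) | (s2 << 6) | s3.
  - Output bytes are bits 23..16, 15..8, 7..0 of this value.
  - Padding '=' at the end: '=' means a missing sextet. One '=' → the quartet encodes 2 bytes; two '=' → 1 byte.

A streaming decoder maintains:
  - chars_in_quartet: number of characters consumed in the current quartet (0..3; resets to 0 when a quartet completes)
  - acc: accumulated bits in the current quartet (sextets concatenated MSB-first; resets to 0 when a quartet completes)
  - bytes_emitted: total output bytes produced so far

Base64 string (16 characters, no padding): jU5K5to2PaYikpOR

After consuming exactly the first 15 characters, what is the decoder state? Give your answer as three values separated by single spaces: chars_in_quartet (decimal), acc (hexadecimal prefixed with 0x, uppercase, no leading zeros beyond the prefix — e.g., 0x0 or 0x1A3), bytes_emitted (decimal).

Answer: 3 0x24A4E 9

Derivation:
After char 0 ('j'=35): chars_in_quartet=1 acc=0x23 bytes_emitted=0
After char 1 ('U'=20): chars_in_quartet=2 acc=0x8D4 bytes_emitted=0
After char 2 ('5'=57): chars_in_quartet=3 acc=0x23539 bytes_emitted=0
After char 3 ('K'=10): chars_in_quartet=4 acc=0x8D4E4A -> emit 8D 4E 4A, reset; bytes_emitted=3
After char 4 ('5'=57): chars_in_quartet=1 acc=0x39 bytes_emitted=3
After char 5 ('t'=45): chars_in_quartet=2 acc=0xE6D bytes_emitted=3
After char 6 ('o'=40): chars_in_quartet=3 acc=0x39B68 bytes_emitted=3
After char 7 ('2'=54): chars_in_quartet=4 acc=0xE6DA36 -> emit E6 DA 36, reset; bytes_emitted=6
After char 8 ('P'=15): chars_in_quartet=1 acc=0xF bytes_emitted=6
After char 9 ('a'=26): chars_in_quartet=2 acc=0x3DA bytes_emitted=6
After char 10 ('Y'=24): chars_in_quartet=3 acc=0xF698 bytes_emitted=6
After char 11 ('i'=34): chars_in_quartet=4 acc=0x3DA622 -> emit 3D A6 22, reset; bytes_emitted=9
After char 12 ('k'=36): chars_in_quartet=1 acc=0x24 bytes_emitted=9
After char 13 ('p'=41): chars_in_quartet=2 acc=0x929 bytes_emitted=9
After char 14 ('O'=14): chars_in_quartet=3 acc=0x24A4E bytes_emitted=9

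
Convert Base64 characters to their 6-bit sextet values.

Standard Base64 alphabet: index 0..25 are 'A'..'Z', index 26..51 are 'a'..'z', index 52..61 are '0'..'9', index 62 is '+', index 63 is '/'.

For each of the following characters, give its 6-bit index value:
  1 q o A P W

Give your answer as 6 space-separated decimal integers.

'1': 0..9 range, 52 + ord('1') − ord('0') = 53
'q': a..z range, 26 + ord('q') − ord('a') = 42
'o': a..z range, 26 + ord('o') − ord('a') = 40
'A': A..Z range, ord('A') − ord('A') = 0
'P': A..Z range, ord('P') − ord('A') = 15
'W': A..Z range, ord('W') − ord('A') = 22

Answer: 53 42 40 0 15 22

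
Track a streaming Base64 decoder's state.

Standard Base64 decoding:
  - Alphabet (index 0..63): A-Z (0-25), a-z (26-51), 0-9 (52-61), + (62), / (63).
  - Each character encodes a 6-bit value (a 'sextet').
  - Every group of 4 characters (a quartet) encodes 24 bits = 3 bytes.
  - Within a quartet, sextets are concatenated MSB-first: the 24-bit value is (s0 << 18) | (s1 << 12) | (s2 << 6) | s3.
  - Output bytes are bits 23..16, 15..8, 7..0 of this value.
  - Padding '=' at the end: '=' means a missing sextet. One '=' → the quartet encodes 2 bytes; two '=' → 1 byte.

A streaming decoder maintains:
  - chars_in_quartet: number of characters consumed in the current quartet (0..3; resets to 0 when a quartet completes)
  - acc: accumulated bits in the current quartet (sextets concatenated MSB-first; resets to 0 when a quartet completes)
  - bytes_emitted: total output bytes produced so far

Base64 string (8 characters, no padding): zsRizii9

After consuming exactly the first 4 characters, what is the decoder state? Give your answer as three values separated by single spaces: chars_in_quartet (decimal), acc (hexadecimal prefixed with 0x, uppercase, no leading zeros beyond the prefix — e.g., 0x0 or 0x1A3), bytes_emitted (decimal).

After char 0 ('z'=51): chars_in_quartet=1 acc=0x33 bytes_emitted=0
After char 1 ('s'=44): chars_in_quartet=2 acc=0xCEC bytes_emitted=0
After char 2 ('R'=17): chars_in_quartet=3 acc=0x33B11 bytes_emitted=0
After char 3 ('i'=34): chars_in_quartet=4 acc=0xCEC462 -> emit CE C4 62, reset; bytes_emitted=3

Answer: 0 0x0 3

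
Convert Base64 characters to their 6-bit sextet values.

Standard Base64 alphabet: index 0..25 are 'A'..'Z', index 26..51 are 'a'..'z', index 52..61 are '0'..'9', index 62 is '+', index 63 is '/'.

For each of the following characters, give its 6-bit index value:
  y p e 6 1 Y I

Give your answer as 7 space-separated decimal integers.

Answer: 50 41 30 58 53 24 8

Derivation:
'y': a..z range, 26 + ord('y') − ord('a') = 50
'p': a..z range, 26 + ord('p') − ord('a') = 41
'e': a..z range, 26 + ord('e') − ord('a') = 30
'6': 0..9 range, 52 + ord('6') − ord('0') = 58
'1': 0..9 range, 52 + ord('1') − ord('0') = 53
'Y': A..Z range, ord('Y') − ord('A') = 24
'I': A..Z range, ord('I') − ord('A') = 8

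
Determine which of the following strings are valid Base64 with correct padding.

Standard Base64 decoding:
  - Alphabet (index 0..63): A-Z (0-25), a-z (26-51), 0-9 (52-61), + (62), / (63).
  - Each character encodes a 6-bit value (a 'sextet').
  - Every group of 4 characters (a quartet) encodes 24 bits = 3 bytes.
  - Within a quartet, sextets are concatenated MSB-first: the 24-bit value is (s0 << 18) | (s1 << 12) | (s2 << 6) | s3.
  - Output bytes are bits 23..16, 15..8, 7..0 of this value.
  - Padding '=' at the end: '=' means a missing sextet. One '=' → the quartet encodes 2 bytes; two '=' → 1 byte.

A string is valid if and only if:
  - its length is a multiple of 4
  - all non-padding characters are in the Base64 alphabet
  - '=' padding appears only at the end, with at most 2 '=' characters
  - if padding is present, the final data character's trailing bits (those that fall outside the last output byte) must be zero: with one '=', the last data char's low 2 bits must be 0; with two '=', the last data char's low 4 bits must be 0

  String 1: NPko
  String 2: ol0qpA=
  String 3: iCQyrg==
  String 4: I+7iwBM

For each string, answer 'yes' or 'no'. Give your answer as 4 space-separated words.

String 1: 'NPko' → valid
String 2: 'ol0qpA=' → invalid (len=7 not mult of 4)
String 3: 'iCQyrg==' → valid
String 4: 'I+7iwBM' → invalid (len=7 not mult of 4)

Answer: yes no yes no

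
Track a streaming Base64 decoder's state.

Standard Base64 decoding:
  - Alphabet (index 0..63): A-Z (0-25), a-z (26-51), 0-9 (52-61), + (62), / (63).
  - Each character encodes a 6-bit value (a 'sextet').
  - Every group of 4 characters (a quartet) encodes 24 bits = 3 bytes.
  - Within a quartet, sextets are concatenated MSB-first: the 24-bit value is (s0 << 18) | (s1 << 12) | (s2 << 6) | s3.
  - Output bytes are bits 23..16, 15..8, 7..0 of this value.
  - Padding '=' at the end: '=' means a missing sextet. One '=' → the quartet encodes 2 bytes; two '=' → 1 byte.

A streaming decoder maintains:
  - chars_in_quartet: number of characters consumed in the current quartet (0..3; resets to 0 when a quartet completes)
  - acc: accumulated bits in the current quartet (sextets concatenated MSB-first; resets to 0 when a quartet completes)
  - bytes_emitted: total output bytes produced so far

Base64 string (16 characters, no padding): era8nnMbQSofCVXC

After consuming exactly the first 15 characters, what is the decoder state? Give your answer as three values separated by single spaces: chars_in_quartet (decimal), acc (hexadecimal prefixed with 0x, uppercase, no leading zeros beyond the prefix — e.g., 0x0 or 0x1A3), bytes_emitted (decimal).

After char 0 ('e'=30): chars_in_quartet=1 acc=0x1E bytes_emitted=0
After char 1 ('r'=43): chars_in_quartet=2 acc=0x7AB bytes_emitted=0
After char 2 ('a'=26): chars_in_quartet=3 acc=0x1EADA bytes_emitted=0
After char 3 ('8'=60): chars_in_quartet=4 acc=0x7AB6BC -> emit 7A B6 BC, reset; bytes_emitted=3
After char 4 ('n'=39): chars_in_quartet=1 acc=0x27 bytes_emitted=3
After char 5 ('n'=39): chars_in_quartet=2 acc=0x9E7 bytes_emitted=3
After char 6 ('M'=12): chars_in_quartet=3 acc=0x279CC bytes_emitted=3
After char 7 ('b'=27): chars_in_quartet=4 acc=0x9E731B -> emit 9E 73 1B, reset; bytes_emitted=6
After char 8 ('Q'=16): chars_in_quartet=1 acc=0x10 bytes_emitted=6
After char 9 ('S'=18): chars_in_quartet=2 acc=0x412 bytes_emitted=6
After char 10 ('o'=40): chars_in_quartet=3 acc=0x104A8 bytes_emitted=6
After char 11 ('f'=31): chars_in_quartet=4 acc=0x412A1F -> emit 41 2A 1F, reset; bytes_emitted=9
After char 12 ('C'=2): chars_in_quartet=1 acc=0x2 bytes_emitted=9
After char 13 ('V'=21): chars_in_quartet=2 acc=0x95 bytes_emitted=9
After char 14 ('X'=23): chars_in_quartet=3 acc=0x2557 bytes_emitted=9

Answer: 3 0x2557 9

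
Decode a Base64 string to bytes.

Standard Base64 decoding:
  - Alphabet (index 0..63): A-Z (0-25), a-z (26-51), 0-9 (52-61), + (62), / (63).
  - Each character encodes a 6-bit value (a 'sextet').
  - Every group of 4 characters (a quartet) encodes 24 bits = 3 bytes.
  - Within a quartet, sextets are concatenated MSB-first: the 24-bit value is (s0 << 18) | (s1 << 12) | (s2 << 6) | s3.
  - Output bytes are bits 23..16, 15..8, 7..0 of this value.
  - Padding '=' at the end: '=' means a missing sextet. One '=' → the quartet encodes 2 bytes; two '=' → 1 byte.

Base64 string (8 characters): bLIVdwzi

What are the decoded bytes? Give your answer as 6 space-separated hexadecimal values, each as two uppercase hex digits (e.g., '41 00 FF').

Answer: 6C B2 15 77 0C E2

Derivation:
After char 0 ('b'=27): chars_in_quartet=1 acc=0x1B bytes_emitted=0
After char 1 ('L'=11): chars_in_quartet=2 acc=0x6CB bytes_emitted=0
After char 2 ('I'=8): chars_in_quartet=3 acc=0x1B2C8 bytes_emitted=0
After char 3 ('V'=21): chars_in_quartet=4 acc=0x6CB215 -> emit 6C B2 15, reset; bytes_emitted=3
After char 4 ('d'=29): chars_in_quartet=1 acc=0x1D bytes_emitted=3
After char 5 ('w'=48): chars_in_quartet=2 acc=0x770 bytes_emitted=3
After char 6 ('z'=51): chars_in_quartet=3 acc=0x1DC33 bytes_emitted=3
After char 7 ('i'=34): chars_in_quartet=4 acc=0x770CE2 -> emit 77 0C E2, reset; bytes_emitted=6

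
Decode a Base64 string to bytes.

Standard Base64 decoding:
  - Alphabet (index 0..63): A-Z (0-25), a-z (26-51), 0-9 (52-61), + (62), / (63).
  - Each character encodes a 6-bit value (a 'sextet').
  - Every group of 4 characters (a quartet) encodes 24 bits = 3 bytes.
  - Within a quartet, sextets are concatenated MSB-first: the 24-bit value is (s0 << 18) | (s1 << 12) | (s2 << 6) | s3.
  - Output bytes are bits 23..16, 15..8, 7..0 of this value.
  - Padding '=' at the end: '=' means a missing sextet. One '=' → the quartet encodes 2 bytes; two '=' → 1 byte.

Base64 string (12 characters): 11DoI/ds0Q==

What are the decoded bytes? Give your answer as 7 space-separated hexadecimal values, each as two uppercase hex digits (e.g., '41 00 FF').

After char 0 ('1'=53): chars_in_quartet=1 acc=0x35 bytes_emitted=0
After char 1 ('1'=53): chars_in_quartet=2 acc=0xD75 bytes_emitted=0
After char 2 ('D'=3): chars_in_quartet=3 acc=0x35D43 bytes_emitted=0
After char 3 ('o'=40): chars_in_quartet=4 acc=0xD750E8 -> emit D7 50 E8, reset; bytes_emitted=3
After char 4 ('I'=8): chars_in_quartet=1 acc=0x8 bytes_emitted=3
After char 5 ('/'=63): chars_in_quartet=2 acc=0x23F bytes_emitted=3
After char 6 ('d'=29): chars_in_quartet=3 acc=0x8FDD bytes_emitted=3
After char 7 ('s'=44): chars_in_quartet=4 acc=0x23F76C -> emit 23 F7 6C, reset; bytes_emitted=6
After char 8 ('0'=52): chars_in_quartet=1 acc=0x34 bytes_emitted=6
After char 9 ('Q'=16): chars_in_quartet=2 acc=0xD10 bytes_emitted=6
Padding '==': partial quartet acc=0xD10 -> emit D1; bytes_emitted=7

Answer: D7 50 E8 23 F7 6C D1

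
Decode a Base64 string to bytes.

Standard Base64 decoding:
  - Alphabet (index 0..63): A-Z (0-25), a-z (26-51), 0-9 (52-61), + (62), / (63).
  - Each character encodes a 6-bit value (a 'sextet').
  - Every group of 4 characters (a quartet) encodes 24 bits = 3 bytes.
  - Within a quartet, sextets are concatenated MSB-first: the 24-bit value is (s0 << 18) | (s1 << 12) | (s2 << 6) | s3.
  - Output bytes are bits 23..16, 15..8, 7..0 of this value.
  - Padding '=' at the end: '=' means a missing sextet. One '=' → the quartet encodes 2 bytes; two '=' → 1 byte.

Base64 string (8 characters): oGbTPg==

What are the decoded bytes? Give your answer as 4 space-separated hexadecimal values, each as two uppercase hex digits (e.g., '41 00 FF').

After char 0 ('o'=40): chars_in_quartet=1 acc=0x28 bytes_emitted=0
After char 1 ('G'=6): chars_in_quartet=2 acc=0xA06 bytes_emitted=0
After char 2 ('b'=27): chars_in_quartet=3 acc=0x2819B bytes_emitted=0
After char 3 ('T'=19): chars_in_quartet=4 acc=0xA066D3 -> emit A0 66 D3, reset; bytes_emitted=3
After char 4 ('P'=15): chars_in_quartet=1 acc=0xF bytes_emitted=3
After char 5 ('g'=32): chars_in_quartet=2 acc=0x3E0 bytes_emitted=3
Padding '==': partial quartet acc=0x3E0 -> emit 3E; bytes_emitted=4

Answer: A0 66 D3 3E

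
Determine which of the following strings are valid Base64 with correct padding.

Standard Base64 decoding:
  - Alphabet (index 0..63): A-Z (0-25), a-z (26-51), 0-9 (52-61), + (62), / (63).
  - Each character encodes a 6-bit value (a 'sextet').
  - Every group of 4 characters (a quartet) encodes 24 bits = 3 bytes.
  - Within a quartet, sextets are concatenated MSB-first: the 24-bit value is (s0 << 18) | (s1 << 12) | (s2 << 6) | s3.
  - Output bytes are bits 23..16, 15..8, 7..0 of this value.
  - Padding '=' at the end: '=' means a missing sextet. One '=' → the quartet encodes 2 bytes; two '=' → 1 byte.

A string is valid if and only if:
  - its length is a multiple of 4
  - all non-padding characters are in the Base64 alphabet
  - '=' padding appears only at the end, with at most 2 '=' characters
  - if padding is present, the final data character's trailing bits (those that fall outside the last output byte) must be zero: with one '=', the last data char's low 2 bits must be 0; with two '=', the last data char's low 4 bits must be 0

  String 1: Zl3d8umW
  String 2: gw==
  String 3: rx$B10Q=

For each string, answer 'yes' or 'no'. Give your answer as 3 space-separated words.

String 1: 'Zl3d8umW' → valid
String 2: 'gw==' → valid
String 3: 'rx$B10Q=' → invalid (bad char(s): ['$'])

Answer: yes yes no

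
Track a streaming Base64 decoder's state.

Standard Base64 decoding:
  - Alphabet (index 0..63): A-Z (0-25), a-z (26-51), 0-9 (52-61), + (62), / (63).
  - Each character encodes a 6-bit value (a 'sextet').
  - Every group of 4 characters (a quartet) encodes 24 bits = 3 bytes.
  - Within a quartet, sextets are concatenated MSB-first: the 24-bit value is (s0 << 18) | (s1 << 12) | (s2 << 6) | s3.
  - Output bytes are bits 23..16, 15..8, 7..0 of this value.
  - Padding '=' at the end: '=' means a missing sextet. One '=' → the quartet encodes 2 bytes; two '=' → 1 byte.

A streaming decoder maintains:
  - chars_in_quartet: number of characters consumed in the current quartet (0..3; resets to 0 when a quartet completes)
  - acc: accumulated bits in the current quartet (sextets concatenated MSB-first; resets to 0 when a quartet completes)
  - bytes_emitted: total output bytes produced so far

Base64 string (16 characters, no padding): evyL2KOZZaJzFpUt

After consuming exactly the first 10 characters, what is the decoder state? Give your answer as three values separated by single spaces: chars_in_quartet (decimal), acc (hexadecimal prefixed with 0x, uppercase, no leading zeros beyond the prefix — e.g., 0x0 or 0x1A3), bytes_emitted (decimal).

After char 0 ('e'=30): chars_in_quartet=1 acc=0x1E bytes_emitted=0
After char 1 ('v'=47): chars_in_quartet=2 acc=0x7AF bytes_emitted=0
After char 2 ('y'=50): chars_in_quartet=3 acc=0x1EBF2 bytes_emitted=0
After char 3 ('L'=11): chars_in_quartet=4 acc=0x7AFC8B -> emit 7A FC 8B, reset; bytes_emitted=3
After char 4 ('2'=54): chars_in_quartet=1 acc=0x36 bytes_emitted=3
After char 5 ('K'=10): chars_in_quartet=2 acc=0xD8A bytes_emitted=3
After char 6 ('O'=14): chars_in_quartet=3 acc=0x3628E bytes_emitted=3
After char 7 ('Z'=25): chars_in_quartet=4 acc=0xD8A399 -> emit D8 A3 99, reset; bytes_emitted=6
After char 8 ('Z'=25): chars_in_quartet=1 acc=0x19 bytes_emitted=6
After char 9 ('a'=26): chars_in_quartet=2 acc=0x65A bytes_emitted=6

Answer: 2 0x65A 6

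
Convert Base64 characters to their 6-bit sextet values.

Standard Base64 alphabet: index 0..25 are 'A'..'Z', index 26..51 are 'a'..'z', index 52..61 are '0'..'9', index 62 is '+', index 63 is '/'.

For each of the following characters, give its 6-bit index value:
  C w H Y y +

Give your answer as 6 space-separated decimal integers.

Answer: 2 48 7 24 50 62

Derivation:
'C': A..Z range, ord('C') − ord('A') = 2
'w': a..z range, 26 + ord('w') − ord('a') = 48
'H': A..Z range, ord('H') − ord('A') = 7
'Y': A..Z range, ord('Y') − ord('A') = 24
'y': a..z range, 26 + ord('y') − ord('a') = 50
'+': index 62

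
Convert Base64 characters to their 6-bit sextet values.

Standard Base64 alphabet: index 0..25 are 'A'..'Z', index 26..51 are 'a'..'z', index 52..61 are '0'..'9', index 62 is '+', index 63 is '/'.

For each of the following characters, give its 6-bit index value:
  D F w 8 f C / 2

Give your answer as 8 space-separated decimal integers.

Answer: 3 5 48 60 31 2 63 54

Derivation:
'D': A..Z range, ord('D') − ord('A') = 3
'F': A..Z range, ord('F') − ord('A') = 5
'w': a..z range, 26 + ord('w') − ord('a') = 48
'8': 0..9 range, 52 + ord('8') − ord('0') = 60
'f': a..z range, 26 + ord('f') − ord('a') = 31
'C': A..Z range, ord('C') − ord('A') = 2
'/': index 63
'2': 0..9 range, 52 + ord('2') − ord('0') = 54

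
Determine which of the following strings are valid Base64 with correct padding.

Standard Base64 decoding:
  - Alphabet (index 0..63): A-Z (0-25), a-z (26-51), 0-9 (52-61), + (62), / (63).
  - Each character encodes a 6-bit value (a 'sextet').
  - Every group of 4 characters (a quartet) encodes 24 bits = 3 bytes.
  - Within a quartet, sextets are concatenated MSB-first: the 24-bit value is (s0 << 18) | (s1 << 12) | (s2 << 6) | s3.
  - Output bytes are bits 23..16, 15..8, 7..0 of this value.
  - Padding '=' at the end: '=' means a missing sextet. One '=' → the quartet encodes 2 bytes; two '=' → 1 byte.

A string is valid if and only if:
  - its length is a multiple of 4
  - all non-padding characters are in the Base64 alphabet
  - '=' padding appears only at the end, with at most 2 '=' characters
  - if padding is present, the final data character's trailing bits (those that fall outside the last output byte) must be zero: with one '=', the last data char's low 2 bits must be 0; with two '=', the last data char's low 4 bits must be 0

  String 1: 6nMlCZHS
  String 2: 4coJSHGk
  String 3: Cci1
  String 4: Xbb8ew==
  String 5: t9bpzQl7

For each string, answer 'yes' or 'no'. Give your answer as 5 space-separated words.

Answer: yes yes yes yes yes

Derivation:
String 1: '6nMlCZHS' → valid
String 2: '4coJSHGk' → valid
String 3: 'Cci1' → valid
String 4: 'Xbb8ew==' → valid
String 5: 't9bpzQl7' → valid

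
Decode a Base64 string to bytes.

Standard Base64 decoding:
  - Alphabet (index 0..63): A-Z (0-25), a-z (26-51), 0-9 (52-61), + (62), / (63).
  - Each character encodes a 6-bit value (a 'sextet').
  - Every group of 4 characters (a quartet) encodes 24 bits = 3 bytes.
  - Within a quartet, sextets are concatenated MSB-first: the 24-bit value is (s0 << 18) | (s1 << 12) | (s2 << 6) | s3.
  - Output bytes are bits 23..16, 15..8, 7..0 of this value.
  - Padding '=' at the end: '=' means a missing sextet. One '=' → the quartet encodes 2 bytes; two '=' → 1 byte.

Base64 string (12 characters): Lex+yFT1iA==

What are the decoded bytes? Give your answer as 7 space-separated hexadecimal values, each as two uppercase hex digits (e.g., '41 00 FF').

After char 0 ('L'=11): chars_in_quartet=1 acc=0xB bytes_emitted=0
After char 1 ('e'=30): chars_in_quartet=2 acc=0x2DE bytes_emitted=0
After char 2 ('x'=49): chars_in_quartet=3 acc=0xB7B1 bytes_emitted=0
After char 3 ('+'=62): chars_in_quartet=4 acc=0x2DEC7E -> emit 2D EC 7E, reset; bytes_emitted=3
After char 4 ('y'=50): chars_in_quartet=1 acc=0x32 bytes_emitted=3
After char 5 ('F'=5): chars_in_quartet=2 acc=0xC85 bytes_emitted=3
After char 6 ('T'=19): chars_in_quartet=3 acc=0x32153 bytes_emitted=3
After char 7 ('1'=53): chars_in_quartet=4 acc=0xC854F5 -> emit C8 54 F5, reset; bytes_emitted=6
After char 8 ('i'=34): chars_in_quartet=1 acc=0x22 bytes_emitted=6
After char 9 ('A'=0): chars_in_quartet=2 acc=0x880 bytes_emitted=6
Padding '==': partial quartet acc=0x880 -> emit 88; bytes_emitted=7

Answer: 2D EC 7E C8 54 F5 88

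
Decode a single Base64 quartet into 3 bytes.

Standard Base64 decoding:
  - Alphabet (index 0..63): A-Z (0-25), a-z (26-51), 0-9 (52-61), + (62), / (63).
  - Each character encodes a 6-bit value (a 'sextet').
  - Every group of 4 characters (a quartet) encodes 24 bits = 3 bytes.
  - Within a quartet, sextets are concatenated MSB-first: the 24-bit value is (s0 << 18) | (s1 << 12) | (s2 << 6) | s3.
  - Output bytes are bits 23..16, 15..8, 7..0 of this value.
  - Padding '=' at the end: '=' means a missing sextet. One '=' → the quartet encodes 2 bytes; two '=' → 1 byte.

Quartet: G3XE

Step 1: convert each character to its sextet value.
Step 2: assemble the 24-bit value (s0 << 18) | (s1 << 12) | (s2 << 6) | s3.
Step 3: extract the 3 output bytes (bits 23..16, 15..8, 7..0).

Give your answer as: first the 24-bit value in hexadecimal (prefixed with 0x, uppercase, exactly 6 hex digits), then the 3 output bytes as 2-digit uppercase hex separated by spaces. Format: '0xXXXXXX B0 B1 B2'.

Sextets: G=6, 3=55, X=23, E=4
24-bit: (6<<18) | (55<<12) | (23<<6) | 4
      = 0x180000 | 0x037000 | 0x0005C0 | 0x000004
      = 0x1B75C4
Bytes: (v>>16)&0xFF=1B, (v>>8)&0xFF=75, v&0xFF=C4

Answer: 0x1B75C4 1B 75 C4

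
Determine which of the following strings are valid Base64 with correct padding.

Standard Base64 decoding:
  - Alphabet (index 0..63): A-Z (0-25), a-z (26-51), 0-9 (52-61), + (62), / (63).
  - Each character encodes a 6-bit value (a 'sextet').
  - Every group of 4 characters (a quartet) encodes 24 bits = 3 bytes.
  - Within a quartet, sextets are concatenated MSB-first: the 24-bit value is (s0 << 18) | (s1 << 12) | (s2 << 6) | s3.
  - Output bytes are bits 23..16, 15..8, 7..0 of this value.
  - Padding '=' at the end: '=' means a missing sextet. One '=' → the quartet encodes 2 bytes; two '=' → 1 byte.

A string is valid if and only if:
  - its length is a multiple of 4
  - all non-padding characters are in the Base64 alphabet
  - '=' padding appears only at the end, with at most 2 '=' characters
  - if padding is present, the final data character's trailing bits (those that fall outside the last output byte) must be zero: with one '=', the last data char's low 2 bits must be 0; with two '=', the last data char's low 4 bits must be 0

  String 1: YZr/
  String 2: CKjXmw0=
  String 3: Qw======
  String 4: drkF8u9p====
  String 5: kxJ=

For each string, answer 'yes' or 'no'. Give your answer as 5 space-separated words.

String 1: 'YZr/' → valid
String 2: 'CKjXmw0=' → valid
String 3: 'Qw======' → invalid (6 pad chars (max 2))
String 4: 'drkF8u9p====' → invalid (4 pad chars (max 2))
String 5: 'kxJ=' → invalid (bad trailing bits)

Answer: yes yes no no no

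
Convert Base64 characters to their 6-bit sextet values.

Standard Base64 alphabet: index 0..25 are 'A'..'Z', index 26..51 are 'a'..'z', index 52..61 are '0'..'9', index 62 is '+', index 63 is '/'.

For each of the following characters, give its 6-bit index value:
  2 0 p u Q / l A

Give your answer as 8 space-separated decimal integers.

Answer: 54 52 41 46 16 63 37 0

Derivation:
'2': 0..9 range, 52 + ord('2') − ord('0') = 54
'0': 0..9 range, 52 + ord('0') − ord('0') = 52
'p': a..z range, 26 + ord('p') − ord('a') = 41
'u': a..z range, 26 + ord('u') − ord('a') = 46
'Q': A..Z range, ord('Q') − ord('A') = 16
'/': index 63
'l': a..z range, 26 + ord('l') − ord('a') = 37
'A': A..Z range, ord('A') − ord('A') = 0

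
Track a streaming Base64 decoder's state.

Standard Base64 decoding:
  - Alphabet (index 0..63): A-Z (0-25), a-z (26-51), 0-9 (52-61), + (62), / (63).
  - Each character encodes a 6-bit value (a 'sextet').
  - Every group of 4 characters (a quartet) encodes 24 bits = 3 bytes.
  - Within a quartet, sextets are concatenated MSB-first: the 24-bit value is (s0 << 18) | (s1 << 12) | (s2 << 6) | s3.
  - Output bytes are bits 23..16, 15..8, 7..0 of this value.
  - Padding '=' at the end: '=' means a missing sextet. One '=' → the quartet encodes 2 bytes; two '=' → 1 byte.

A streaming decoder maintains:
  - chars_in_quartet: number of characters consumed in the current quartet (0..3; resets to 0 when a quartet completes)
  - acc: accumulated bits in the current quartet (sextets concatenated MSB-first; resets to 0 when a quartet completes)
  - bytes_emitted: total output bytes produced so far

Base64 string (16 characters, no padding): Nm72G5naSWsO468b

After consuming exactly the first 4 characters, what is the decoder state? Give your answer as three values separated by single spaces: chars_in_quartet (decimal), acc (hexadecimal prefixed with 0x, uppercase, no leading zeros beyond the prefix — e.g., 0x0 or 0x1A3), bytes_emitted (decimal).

Answer: 0 0x0 3

Derivation:
After char 0 ('N'=13): chars_in_quartet=1 acc=0xD bytes_emitted=0
After char 1 ('m'=38): chars_in_quartet=2 acc=0x366 bytes_emitted=0
After char 2 ('7'=59): chars_in_quartet=3 acc=0xD9BB bytes_emitted=0
After char 3 ('2'=54): chars_in_quartet=4 acc=0x366EF6 -> emit 36 6E F6, reset; bytes_emitted=3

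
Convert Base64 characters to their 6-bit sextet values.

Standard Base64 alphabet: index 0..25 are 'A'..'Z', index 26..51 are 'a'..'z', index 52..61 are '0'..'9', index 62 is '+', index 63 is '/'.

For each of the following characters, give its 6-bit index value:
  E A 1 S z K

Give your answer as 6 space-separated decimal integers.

Answer: 4 0 53 18 51 10

Derivation:
'E': A..Z range, ord('E') − ord('A') = 4
'A': A..Z range, ord('A') − ord('A') = 0
'1': 0..9 range, 52 + ord('1') − ord('0') = 53
'S': A..Z range, ord('S') − ord('A') = 18
'z': a..z range, 26 + ord('z') − ord('a') = 51
'K': A..Z range, ord('K') − ord('A') = 10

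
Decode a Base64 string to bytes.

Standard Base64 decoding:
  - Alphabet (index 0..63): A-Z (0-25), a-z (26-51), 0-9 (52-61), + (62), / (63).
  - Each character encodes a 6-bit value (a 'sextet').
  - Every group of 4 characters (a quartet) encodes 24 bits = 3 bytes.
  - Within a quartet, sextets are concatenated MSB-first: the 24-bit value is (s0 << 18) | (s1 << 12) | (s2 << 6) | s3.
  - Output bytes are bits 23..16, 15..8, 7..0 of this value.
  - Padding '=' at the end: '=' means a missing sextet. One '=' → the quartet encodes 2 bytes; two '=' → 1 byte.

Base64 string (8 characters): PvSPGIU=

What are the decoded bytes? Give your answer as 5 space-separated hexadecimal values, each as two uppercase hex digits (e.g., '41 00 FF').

After char 0 ('P'=15): chars_in_quartet=1 acc=0xF bytes_emitted=0
After char 1 ('v'=47): chars_in_quartet=2 acc=0x3EF bytes_emitted=0
After char 2 ('S'=18): chars_in_quartet=3 acc=0xFBD2 bytes_emitted=0
After char 3 ('P'=15): chars_in_quartet=4 acc=0x3EF48F -> emit 3E F4 8F, reset; bytes_emitted=3
After char 4 ('G'=6): chars_in_quartet=1 acc=0x6 bytes_emitted=3
After char 5 ('I'=8): chars_in_quartet=2 acc=0x188 bytes_emitted=3
After char 6 ('U'=20): chars_in_quartet=3 acc=0x6214 bytes_emitted=3
Padding '=': partial quartet acc=0x6214 -> emit 18 85; bytes_emitted=5

Answer: 3E F4 8F 18 85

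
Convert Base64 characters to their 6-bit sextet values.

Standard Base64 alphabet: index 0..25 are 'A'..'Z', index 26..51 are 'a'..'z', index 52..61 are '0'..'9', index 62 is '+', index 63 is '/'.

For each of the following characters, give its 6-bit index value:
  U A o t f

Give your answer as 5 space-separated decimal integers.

Answer: 20 0 40 45 31

Derivation:
'U': A..Z range, ord('U') − ord('A') = 20
'A': A..Z range, ord('A') − ord('A') = 0
'o': a..z range, 26 + ord('o') − ord('a') = 40
't': a..z range, 26 + ord('t') − ord('a') = 45
'f': a..z range, 26 + ord('f') − ord('a') = 31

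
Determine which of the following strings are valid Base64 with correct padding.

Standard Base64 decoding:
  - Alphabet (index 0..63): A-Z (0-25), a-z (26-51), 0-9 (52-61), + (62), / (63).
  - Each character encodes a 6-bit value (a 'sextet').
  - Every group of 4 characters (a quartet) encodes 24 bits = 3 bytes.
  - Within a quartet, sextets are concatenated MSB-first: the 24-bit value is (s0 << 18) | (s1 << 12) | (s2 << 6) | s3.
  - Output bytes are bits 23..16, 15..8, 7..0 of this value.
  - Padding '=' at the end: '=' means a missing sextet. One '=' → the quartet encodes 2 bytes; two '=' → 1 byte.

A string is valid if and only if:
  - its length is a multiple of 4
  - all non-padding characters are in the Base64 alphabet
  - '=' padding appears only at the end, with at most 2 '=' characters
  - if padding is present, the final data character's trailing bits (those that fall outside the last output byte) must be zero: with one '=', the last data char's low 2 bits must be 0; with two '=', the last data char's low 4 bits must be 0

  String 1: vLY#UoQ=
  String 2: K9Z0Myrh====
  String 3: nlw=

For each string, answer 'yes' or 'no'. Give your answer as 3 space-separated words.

String 1: 'vLY#UoQ=' → invalid (bad char(s): ['#'])
String 2: 'K9Z0Myrh====' → invalid (4 pad chars (max 2))
String 3: 'nlw=' → valid

Answer: no no yes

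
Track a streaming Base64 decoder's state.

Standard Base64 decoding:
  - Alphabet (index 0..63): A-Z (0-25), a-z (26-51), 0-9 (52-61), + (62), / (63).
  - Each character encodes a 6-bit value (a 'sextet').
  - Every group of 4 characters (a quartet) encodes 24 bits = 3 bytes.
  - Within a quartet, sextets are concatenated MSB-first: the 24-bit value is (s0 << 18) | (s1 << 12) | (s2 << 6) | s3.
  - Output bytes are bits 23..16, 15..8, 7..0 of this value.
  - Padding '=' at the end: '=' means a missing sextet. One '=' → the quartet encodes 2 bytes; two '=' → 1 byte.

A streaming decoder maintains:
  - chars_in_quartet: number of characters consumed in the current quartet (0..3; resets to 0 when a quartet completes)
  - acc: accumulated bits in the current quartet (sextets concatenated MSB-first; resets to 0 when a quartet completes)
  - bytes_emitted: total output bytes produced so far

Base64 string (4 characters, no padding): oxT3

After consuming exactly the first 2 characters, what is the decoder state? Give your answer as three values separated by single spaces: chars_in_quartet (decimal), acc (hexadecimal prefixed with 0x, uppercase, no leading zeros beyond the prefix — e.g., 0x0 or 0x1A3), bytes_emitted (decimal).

Answer: 2 0xA31 0

Derivation:
After char 0 ('o'=40): chars_in_quartet=1 acc=0x28 bytes_emitted=0
After char 1 ('x'=49): chars_in_quartet=2 acc=0xA31 bytes_emitted=0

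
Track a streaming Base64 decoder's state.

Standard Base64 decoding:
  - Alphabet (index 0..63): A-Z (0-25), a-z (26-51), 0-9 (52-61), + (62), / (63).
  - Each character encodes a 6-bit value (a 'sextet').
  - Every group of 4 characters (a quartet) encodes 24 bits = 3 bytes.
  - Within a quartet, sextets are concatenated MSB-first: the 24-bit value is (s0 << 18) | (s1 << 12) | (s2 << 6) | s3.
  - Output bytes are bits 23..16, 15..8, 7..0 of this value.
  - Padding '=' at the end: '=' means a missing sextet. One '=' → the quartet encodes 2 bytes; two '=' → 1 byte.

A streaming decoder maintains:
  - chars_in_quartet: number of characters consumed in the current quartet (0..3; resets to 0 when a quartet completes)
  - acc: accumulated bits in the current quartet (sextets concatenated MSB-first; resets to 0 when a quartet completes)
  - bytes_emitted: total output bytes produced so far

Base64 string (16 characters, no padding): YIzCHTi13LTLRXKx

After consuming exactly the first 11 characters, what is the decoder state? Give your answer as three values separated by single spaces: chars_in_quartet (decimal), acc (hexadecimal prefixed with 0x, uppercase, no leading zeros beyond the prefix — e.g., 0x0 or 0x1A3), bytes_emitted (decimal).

After char 0 ('Y'=24): chars_in_quartet=1 acc=0x18 bytes_emitted=0
After char 1 ('I'=8): chars_in_quartet=2 acc=0x608 bytes_emitted=0
After char 2 ('z'=51): chars_in_quartet=3 acc=0x18233 bytes_emitted=0
After char 3 ('C'=2): chars_in_quartet=4 acc=0x608CC2 -> emit 60 8C C2, reset; bytes_emitted=3
After char 4 ('H'=7): chars_in_quartet=1 acc=0x7 bytes_emitted=3
After char 5 ('T'=19): chars_in_quartet=2 acc=0x1D3 bytes_emitted=3
After char 6 ('i'=34): chars_in_quartet=3 acc=0x74E2 bytes_emitted=3
After char 7 ('1'=53): chars_in_quartet=4 acc=0x1D38B5 -> emit 1D 38 B5, reset; bytes_emitted=6
After char 8 ('3'=55): chars_in_quartet=1 acc=0x37 bytes_emitted=6
After char 9 ('L'=11): chars_in_quartet=2 acc=0xDCB bytes_emitted=6
After char 10 ('T'=19): chars_in_quartet=3 acc=0x372D3 bytes_emitted=6

Answer: 3 0x372D3 6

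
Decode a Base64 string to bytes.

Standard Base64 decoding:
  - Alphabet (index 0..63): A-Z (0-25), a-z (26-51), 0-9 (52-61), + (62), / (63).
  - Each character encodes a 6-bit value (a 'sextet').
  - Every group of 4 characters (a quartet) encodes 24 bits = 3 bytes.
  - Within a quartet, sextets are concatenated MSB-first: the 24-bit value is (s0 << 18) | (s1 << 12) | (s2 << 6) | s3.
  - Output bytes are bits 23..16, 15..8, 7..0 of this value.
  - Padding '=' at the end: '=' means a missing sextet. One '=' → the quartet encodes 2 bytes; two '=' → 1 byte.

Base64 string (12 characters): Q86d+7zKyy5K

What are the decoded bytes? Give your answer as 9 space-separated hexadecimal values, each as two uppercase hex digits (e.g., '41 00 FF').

After char 0 ('Q'=16): chars_in_quartet=1 acc=0x10 bytes_emitted=0
After char 1 ('8'=60): chars_in_quartet=2 acc=0x43C bytes_emitted=0
After char 2 ('6'=58): chars_in_quartet=3 acc=0x10F3A bytes_emitted=0
After char 3 ('d'=29): chars_in_quartet=4 acc=0x43CE9D -> emit 43 CE 9D, reset; bytes_emitted=3
After char 4 ('+'=62): chars_in_quartet=1 acc=0x3E bytes_emitted=3
After char 5 ('7'=59): chars_in_quartet=2 acc=0xFBB bytes_emitted=3
After char 6 ('z'=51): chars_in_quartet=3 acc=0x3EEF3 bytes_emitted=3
After char 7 ('K'=10): chars_in_quartet=4 acc=0xFBBCCA -> emit FB BC CA, reset; bytes_emitted=6
After char 8 ('y'=50): chars_in_quartet=1 acc=0x32 bytes_emitted=6
After char 9 ('y'=50): chars_in_quartet=2 acc=0xCB2 bytes_emitted=6
After char 10 ('5'=57): chars_in_quartet=3 acc=0x32CB9 bytes_emitted=6
After char 11 ('K'=10): chars_in_quartet=4 acc=0xCB2E4A -> emit CB 2E 4A, reset; bytes_emitted=9

Answer: 43 CE 9D FB BC CA CB 2E 4A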